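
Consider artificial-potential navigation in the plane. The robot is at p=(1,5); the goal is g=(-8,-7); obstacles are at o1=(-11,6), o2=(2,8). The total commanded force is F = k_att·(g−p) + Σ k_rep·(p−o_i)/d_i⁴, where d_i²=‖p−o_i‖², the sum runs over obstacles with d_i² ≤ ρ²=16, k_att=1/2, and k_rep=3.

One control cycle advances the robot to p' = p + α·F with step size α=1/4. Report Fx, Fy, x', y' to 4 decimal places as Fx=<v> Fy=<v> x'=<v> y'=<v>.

Fx=-4.5300 Fy=-6.0900 x'=-0.1325 y'=3.4775

F_att = 1/2·(g−p) = 1/2·(-9,-12) = (-4.5000,-6.0000)
o1: d²=145 > ρ²=16 → inactive
o2: d²=10 ≤ ρ²=16; F_rep = 3·(-1,-3)/10² = (-0.0300,-0.0900)
F = F_att + ΣF_rep = (-4.5300,-6.0900)
p' = p + 1/4·F = (-0.1325,3.4775)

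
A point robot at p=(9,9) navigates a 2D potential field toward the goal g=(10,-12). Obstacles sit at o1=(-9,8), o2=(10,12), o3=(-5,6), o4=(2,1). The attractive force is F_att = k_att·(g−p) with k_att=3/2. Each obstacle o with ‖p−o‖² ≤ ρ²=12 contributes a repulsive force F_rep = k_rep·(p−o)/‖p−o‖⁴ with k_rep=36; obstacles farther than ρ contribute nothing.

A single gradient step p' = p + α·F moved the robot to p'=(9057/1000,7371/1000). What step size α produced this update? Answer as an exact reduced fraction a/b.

F_att = 3/2·(g−p) = 3/2·(1,-21) = (1.5000,-31.5000)
o1: d²=325 > ρ²=12 → inactive
o2: d²=10 ≤ ρ²=12; F_rep = 36·(-1,-3)/10² = (-0.3600,-1.0800)
o3: d²=205 > ρ²=12 → inactive
o4: d²=113 > ρ²=12 → inactive
F = F_att + ΣF_rep = (1.1400,-32.5800)
Δp = p'−p = (0.0570,-1.6290); α = Δx/Fx = (57/1000) / (57/50) = 1/20
check: Δy/Fy = (-1629/1000) / (-1629/50) = 1/20 ✓

α = 1/20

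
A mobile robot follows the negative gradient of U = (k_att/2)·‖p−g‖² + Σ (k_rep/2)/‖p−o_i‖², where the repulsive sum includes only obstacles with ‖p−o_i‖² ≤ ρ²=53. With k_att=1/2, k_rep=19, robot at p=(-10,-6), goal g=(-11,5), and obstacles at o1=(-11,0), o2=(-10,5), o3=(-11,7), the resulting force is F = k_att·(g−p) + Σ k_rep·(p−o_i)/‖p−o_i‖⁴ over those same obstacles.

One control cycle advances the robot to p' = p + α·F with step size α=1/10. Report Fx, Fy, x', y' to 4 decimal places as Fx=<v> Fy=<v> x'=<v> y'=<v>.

F_att = 1/2·(g−p) = 1/2·(-1,11) = (-0.5000,5.5000)
o1: d²=37 ≤ ρ²=53; F_rep = 19·(1,-6)/37² = (0.0139,-0.0833)
o2: d²=121 > ρ²=53 → inactive
o3: d²=170 > ρ²=53 → inactive
F = F_att + ΣF_rep = (-0.4861,5.4167)
p' = p + 1/10·F = (-10.0486,-5.4583)

Fx=-0.4861 Fy=5.4167 x'=-10.0486 y'=-5.4583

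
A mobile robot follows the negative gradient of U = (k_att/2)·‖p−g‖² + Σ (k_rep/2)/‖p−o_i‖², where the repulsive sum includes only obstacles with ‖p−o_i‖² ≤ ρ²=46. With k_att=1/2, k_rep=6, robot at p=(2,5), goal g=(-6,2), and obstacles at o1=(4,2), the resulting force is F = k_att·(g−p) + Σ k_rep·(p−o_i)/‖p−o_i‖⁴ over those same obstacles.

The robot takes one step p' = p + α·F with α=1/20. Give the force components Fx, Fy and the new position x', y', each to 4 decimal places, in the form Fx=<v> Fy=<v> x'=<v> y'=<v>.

Fx=-4.0710 Fy=-1.3935 x'=1.7964 y'=4.9303

F_att = 1/2·(g−p) = 1/2·(-8,-3) = (-4.0000,-1.5000)
o1: d²=13 ≤ ρ²=46; F_rep = 6·(-2,3)/13² = (-0.0710,0.1065)
F = F_att + ΣF_rep = (-4.0710,-1.3935)
p' = p + 1/20·F = (1.7964,4.9303)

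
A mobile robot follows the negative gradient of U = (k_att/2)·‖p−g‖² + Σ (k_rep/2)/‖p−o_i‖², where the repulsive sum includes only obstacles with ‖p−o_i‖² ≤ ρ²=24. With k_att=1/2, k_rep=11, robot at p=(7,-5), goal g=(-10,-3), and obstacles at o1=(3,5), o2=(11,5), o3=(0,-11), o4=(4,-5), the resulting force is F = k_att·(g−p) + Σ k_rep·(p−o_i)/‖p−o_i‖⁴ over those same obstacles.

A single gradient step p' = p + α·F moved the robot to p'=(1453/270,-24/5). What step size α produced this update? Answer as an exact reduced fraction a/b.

F_att = 1/2·(g−p) = 1/2·(-17,2) = (-8.5000,1.0000)
o1: d²=116 > ρ²=24 → inactive
o2: d²=116 > ρ²=24 → inactive
o3: d²=85 > ρ²=24 → inactive
o4: d²=9 ≤ ρ²=24; F_rep = 11·(3,0)/9² = (0.4074,0.0000)
F = F_att + ΣF_rep = (-8.0926,1.0000)
Δp = p'−p = (-1.6185,0.2000); α = Δx/Fx = (-437/270) / (-437/54) = 1/5
check: Δy/Fy = (1/5) / (1) = 1/5 ✓

α = 1/5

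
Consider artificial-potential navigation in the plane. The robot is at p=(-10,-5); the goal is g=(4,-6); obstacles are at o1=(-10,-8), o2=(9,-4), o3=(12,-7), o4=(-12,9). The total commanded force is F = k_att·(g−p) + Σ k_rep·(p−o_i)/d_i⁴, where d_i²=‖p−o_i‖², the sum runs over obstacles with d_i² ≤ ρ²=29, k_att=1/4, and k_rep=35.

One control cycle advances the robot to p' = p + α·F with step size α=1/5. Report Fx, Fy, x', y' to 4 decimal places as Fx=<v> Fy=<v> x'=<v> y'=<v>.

Fx=3.5000 Fy=1.0463 x'=-9.3000 y'=-4.7907

F_att = 1/4·(g−p) = 1/4·(14,-1) = (3.5000,-0.2500)
o1: d²=9 ≤ ρ²=29; F_rep = 35·(0,3)/9² = (0.0000,1.2963)
o2: d²=362 > ρ²=29 → inactive
o3: d²=488 > ρ²=29 → inactive
o4: d²=200 > ρ²=29 → inactive
F = F_att + ΣF_rep = (3.5000,1.0463)
p' = p + 1/5·F = (-9.3000,-4.7907)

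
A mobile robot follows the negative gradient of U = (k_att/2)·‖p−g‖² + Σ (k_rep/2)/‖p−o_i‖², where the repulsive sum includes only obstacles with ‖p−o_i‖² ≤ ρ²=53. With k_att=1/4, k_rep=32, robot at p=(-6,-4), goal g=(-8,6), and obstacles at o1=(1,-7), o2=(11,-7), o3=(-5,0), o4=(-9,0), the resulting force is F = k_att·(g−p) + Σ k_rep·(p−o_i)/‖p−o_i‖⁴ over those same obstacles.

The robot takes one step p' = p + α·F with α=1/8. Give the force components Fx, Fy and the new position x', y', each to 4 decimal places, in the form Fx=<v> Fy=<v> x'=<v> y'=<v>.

F_att = 1/4·(g−p) = 1/4·(-2,10) = (-0.5000,2.5000)
o1: d²=58 > ρ²=53 → inactive
o2: d²=298 > ρ²=53 → inactive
o3: d²=17 ≤ ρ²=53; F_rep = 32·(-1,-4)/17² = (-0.1107,-0.4429)
o4: d²=25 ≤ ρ²=53; F_rep = 32·(3,-4)/25² = (0.1536,-0.2048)
F = F_att + ΣF_rep = (-0.4571,1.8523)
p' = p + 1/8·F = (-6.0571,-3.7685)

Fx=-0.4571 Fy=1.8523 x'=-6.0571 y'=-3.7685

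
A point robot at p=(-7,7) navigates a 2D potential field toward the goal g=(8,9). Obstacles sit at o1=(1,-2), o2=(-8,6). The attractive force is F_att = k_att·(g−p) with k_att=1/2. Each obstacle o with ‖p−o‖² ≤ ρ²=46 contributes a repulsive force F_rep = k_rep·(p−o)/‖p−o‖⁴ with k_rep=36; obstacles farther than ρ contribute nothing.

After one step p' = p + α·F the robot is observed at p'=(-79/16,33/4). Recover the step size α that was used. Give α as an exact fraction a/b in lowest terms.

α = 1/8

F_att = 1/2·(g−p) = 1/2·(15,2) = (7.5000,1.0000)
o1: d²=145 > ρ²=46 → inactive
o2: d²=2 ≤ ρ²=46; F_rep = 36·(1,1)/2² = (9.0000,9.0000)
F = F_att + ΣF_rep = (16.5000,10.0000)
Δp = p'−p = (2.0625,1.2500); α = Δx/Fx = (33/16) / (33/2) = 1/8
check: Δy/Fy = (5/4) / (10) = 1/8 ✓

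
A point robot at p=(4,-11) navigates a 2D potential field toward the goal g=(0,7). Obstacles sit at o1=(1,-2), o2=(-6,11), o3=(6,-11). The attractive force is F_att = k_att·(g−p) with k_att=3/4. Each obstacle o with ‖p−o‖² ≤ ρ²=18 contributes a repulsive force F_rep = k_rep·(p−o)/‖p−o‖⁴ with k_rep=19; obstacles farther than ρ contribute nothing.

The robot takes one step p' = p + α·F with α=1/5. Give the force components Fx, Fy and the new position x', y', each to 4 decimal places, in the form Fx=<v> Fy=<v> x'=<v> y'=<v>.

F_att = 3/4·(g−p) = 3/4·(-4,18) = (-3.0000,13.5000)
o1: d²=90 > ρ²=18 → inactive
o2: d²=584 > ρ²=18 → inactive
o3: d²=4 ≤ ρ²=18; F_rep = 19·(-2,0)/4² = (-2.3750,0.0000)
F = F_att + ΣF_rep = (-5.3750,13.5000)
p' = p + 1/5·F = (2.9250,-8.3000)

Fx=-5.3750 Fy=13.5000 x'=2.9250 y'=-8.3000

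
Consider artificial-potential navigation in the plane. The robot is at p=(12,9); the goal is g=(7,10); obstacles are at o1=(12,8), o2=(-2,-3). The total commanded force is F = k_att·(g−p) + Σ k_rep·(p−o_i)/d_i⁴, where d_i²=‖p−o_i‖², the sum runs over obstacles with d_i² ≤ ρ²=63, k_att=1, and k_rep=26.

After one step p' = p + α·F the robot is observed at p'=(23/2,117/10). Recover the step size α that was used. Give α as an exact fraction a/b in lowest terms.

F_att = 1·(g−p) = 1·(-5,1) = (-5.0000,1.0000)
o1: d²=1 ≤ ρ²=63; F_rep = 26·(0,1)/1² = (0.0000,26.0000)
o2: d²=340 > ρ²=63 → inactive
F = F_att + ΣF_rep = (-5.0000,27.0000)
Δp = p'−p = (-0.5000,2.7000); α = Δx/Fx = (-1/2) / (-5) = 1/10
check: Δy/Fy = (27/10) / (27) = 1/10 ✓

α = 1/10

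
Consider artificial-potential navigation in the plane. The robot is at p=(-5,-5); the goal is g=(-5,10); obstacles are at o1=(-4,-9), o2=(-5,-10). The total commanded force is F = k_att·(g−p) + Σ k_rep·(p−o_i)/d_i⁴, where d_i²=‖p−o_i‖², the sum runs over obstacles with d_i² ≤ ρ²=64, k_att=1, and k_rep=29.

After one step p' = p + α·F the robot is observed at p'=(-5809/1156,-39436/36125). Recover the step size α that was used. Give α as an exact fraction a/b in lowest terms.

α = 1/4

F_att = 1·(g−p) = 1·(0,15) = (0.0000,15.0000)
o1: d²=17 ≤ ρ²=64; F_rep = 29·(-1,4)/17² = (-0.1003,0.4014)
o2: d²=25 ≤ ρ²=64; F_rep = 29·(0,5)/25² = (0.0000,0.2320)
F = F_att + ΣF_rep = (-0.1003,15.6334)
Δp = p'−p = (-0.0251,3.9083); α = Δx/Fx = (-29/1156) / (-29/289) = 1/4
check: Δy/Fy = (141189/36125) / (564756/36125) = 1/4 ✓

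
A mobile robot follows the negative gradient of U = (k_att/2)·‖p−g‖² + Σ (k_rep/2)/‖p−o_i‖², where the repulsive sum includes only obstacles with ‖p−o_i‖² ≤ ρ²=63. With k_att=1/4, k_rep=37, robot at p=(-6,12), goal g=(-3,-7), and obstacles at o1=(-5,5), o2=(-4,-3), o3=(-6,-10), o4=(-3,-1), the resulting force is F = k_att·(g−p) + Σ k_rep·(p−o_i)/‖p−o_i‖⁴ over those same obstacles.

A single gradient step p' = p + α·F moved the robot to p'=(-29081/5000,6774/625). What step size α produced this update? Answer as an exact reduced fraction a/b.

F_att = 1/4·(g−p) = 1/4·(3,-19) = (0.7500,-4.7500)
o1: d²=50 ≤ ρ²=63; F_rep = 37·(-1,7)/50² = (-0.0148,0.1036)
o2: d²=229 > ρ²=63 → inactive
o3: d²=484 > ρ²=63 → inactive
o4: d²=178 > ρ²=63 → inactive
F = F_att + ΣF_rep = (0.7352,-4.6464)
Δp = p'−p = (0.1838,-1.1616); α = Δx/Fx = (919/5000) / (919/1250) = 1/4
check: Δy/Fy = (-726/625) / (-2904/625) = 1/4 ✓

α = 1/4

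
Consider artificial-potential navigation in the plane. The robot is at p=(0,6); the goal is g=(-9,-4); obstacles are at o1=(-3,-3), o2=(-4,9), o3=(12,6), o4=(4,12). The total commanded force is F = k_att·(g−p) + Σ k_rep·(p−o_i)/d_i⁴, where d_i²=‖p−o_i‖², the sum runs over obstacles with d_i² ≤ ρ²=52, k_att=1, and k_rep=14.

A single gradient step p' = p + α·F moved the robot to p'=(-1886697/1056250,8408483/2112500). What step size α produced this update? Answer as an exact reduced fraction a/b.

α = 1/5

F_att = 1·(g−p) = 1·(-9,-10) = (-9.0000,-10.0000)
o1: d²=90 > ρ²=52 → inactive
o2: d²=25 ≤ ρ²=52; F_rep = 14·(4,-3)/25² = (0.0896,-0.0672)
o3: d²=144 > ρ²=52 → inactive
o4: d²=52 ≤ ρ²=52; F_rep = 14·(-4,-6)/52² = (-0.0207,-0.0311)
F = F_att + ΣF_rep = (-8.9311,-10.0983)
Δp = p'−p = (-1.7862,-2.0197); α = Δx/Fx = (-1886697/1056250) / (-1886697/211250) = 1/5
check: Δy/Fy = (-4266517/2112500) / (-4266517/422500) = 1/5 ✓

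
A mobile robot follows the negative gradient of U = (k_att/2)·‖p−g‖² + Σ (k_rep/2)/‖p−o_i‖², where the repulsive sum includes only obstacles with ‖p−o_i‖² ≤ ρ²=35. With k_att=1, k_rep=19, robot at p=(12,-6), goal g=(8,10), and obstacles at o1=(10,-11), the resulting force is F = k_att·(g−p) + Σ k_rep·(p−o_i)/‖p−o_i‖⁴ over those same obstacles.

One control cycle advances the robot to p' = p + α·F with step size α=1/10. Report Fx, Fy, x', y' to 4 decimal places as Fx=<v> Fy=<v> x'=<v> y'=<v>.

F_att = 1·(g−p) = 1·(-4,16) = (-4.0000,16.0000)
o1: d²=29 ≤ ρ²=35; F_rep = 19·(2,5)/29² = (0.0452,0.1130)
F = F_att + ΣF_rep = (-3.9548,16.1130)
p' = p + 1/10·F = (11.6045,-4.3887)

Fx=-3.9548 Fy=16.1130 x'=11.6045 y'=-4.3887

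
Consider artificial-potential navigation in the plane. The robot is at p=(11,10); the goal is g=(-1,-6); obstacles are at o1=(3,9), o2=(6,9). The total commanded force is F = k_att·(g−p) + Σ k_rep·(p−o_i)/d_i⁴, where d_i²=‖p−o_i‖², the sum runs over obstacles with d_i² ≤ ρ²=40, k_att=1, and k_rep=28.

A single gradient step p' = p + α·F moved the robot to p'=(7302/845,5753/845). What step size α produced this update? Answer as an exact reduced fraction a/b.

α = 1/5

F_att = 1·(g−p) = 1·(-12,-16) = (-12.0000,-16.0000)
o1: d²=65 > ρ²=40 → inactive
o2: d²=26 ≤ ρ²=40; F_rep = 28·(5,1)/26² = (0.2071,0.0414)
F = F_att + ΣF_rep = (-11.7929,-15.9586)
Δp = p'−p = (-2.3586,-3.1917); α = Δx/Fx = (-1993/845) / (-1993/169) = 1/5
check: Δy/Fy = (-2697/845) / (-2697/169) = 1/5 ✓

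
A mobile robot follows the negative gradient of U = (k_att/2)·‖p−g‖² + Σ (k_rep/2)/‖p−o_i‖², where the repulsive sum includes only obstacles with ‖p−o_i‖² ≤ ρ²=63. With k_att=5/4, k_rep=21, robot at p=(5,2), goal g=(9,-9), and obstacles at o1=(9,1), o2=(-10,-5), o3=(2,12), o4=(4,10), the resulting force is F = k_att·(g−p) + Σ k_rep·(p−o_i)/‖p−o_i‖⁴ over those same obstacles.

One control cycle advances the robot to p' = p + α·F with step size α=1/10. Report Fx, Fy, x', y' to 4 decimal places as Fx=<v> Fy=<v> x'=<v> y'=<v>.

F_att = 5/4·(g−p) = 5/4·(4,-11) = (5.0000,-13.7500)
o1: d²=17 ≤ ρ²=63; F_rep = 21·(-4,1)/17² = (-0.2907,0.0727)
o2: d²=274 > ρ²=63 → inactive
o3: d²=109 > ρ²=63 → inactive
o4: d²=65 > ρ²=63 → inactive
F = F_att + ΣF_rep = (4.7093,-13.6773)
p' = p + 1/10·F = (5.4709,0.6323)

Fx=4.7093 Fy=-13.6773 x'=5.4709 y'=0.6323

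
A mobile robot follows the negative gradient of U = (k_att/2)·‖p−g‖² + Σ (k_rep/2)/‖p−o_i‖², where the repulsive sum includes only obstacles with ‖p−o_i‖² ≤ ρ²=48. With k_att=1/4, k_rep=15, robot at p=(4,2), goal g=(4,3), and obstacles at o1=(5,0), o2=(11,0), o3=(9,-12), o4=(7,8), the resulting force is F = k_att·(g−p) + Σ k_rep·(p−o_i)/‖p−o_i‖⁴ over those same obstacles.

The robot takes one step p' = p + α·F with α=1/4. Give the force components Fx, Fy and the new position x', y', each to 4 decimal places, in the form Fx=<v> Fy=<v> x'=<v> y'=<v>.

F_att = 1/4·(g−p) = 1/4·(0,1) = (0.0000,0.2500)
o1: d²=5 ≤ ρ²=48; F_rep = 15·(-1,2)/5² = (-0.6000,1.2000)
o2: d²=53 > ρ²=48 → inactive
o3: d²=221 > ρ²=48 → inactive
o4: d²=45 ≤ ρ²=48; F_rep = 15·(-3,-6)/45² = (-0.0222,-0.0444)
F = F_att + ΣF_rep = (-0.6222,1.4056)
p' = p + 1/4·F = (3.8444,2.3514)

Fx=-0.6222 Fy=1.4056 x'=3.8444 y'=2.3514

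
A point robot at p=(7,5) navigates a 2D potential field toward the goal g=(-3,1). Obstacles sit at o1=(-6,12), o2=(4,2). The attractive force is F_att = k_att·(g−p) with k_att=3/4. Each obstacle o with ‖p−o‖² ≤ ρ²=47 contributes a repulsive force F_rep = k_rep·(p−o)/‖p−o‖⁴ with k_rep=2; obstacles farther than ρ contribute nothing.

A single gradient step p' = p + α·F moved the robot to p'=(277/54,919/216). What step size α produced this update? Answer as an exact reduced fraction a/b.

α = 1/4

F_att = 3/4·(g−p) = 3/4·(-10,-4) = (-7.5000,-3.0000)
o1: d²=218 > ρ²=47 → inactive
o2: d²=18 ≤ ρ²=47; F_rep = 2·(3,3)/18² = (0.0185,0.0185)
F = F_att + ΣF_rep = (-7.4815,-2.9815)
Δp = p'−p = (-1.8704,-0.7454); α = Δx/Fx = (-101/54) / (-202/27) = 1/4
check: Δy/Fy = (-161/216) / (-161/54) = 1/4 ✓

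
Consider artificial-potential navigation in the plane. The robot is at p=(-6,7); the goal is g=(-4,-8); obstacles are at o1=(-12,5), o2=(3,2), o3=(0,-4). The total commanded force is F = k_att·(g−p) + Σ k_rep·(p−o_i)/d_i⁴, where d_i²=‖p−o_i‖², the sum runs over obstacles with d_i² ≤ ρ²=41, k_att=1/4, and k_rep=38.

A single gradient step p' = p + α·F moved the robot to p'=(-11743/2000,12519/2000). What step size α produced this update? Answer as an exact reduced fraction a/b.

F_att = 1/4·(g−p) = 1/4·(2,-15) = (0.5000,-3.7500)
o1: d²=40 ≤ ρ²=41; F_rep = 38·(6,2)/40² = (0.1425,0.0475)
o2: d²=106 > ρ²=41 → inactive
o3: d²=157 > ρ²=41 → inactive
F = F_att + ΣF_rep = (0.6425,-3.7025)
Δp = p'−p = (0.1285,-0.7405); α = Δx/Fx = (257/2000) / (257/400) = 1/5
check: Δy/Fy = (-1481/2000) / (-1481/400) = 1/5 ✓

α = 1/5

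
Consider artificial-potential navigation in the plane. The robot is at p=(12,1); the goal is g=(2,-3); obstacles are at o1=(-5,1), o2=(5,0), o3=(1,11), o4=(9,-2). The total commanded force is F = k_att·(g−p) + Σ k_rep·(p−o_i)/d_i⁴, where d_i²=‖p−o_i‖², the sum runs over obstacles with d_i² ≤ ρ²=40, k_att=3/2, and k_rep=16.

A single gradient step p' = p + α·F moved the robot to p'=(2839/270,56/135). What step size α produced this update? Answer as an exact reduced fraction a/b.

F_att = 3/2·(g−p) = 3/2·(-10,-4) = (-15.0000,-6.0000)
o1: d²=289 > ρ²=40 → inactive
o2: d²=50 > ρ²=40 → inactive
o3: d²=221 > ρ²=40 → inactive
o4: d²=18 ≤ ρ²=40; F_rep = 16·(3,3)/18² = (0.1481,0.1481)
F = F_att + ΣF_rep = (-14.8519,-5.8519)
Δp = p'−p = (-1.4852,-0.5852); α = Δx/Fx = (-401/270) / (-401/27) = 1/10
check: Δy/Fy = (-79/135) / (-158/27) = 1/10 ✓

α = 1/10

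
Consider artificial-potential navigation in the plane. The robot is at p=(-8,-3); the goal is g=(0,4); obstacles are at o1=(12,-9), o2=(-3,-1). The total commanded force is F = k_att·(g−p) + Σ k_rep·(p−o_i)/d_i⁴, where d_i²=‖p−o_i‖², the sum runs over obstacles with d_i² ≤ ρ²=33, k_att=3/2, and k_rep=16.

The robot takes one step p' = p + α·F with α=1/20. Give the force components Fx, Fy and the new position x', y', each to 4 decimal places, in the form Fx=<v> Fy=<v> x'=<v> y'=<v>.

Fx=11.9049 Fy=10.4620 x'=-7.4048 y'=-2.4769

F_att = 3/2·(g−p) = 3/2·(8,7) = (12.0000,10.5000)
o1: d²=436 > ρ²=33 → inactive
o2: d²=29 ≤ ρ²=33; F_rep = 16·(-5,-2)/29² = (-0.0951,-0.0380)
F = F_att + ΣF_rep = (11.9049,10.4620)
p' = p + 1/20·F = (-7.4048,-2.4769)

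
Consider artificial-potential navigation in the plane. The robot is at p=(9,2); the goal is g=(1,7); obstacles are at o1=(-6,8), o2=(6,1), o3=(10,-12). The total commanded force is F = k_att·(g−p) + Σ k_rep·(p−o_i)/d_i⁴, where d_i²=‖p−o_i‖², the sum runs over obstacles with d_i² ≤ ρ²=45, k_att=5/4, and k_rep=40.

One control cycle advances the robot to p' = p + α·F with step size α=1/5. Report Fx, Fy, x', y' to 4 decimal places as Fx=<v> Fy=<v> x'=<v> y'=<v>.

F_att = 5/4·(g−p) = 5/4·(-8,5) = (-10.0000,6.2500)
o1: d²=261 > ρ²=45 → inactive
o2: d²=10 ≤ ρ²=45; F_rep = 40·(3,1)/10² = (1.2000,0.4000)
o3: d²=197 > ρ²=45 → inactive
F = F_att + ΣF_rep = (-8.8000,6.6500)
p' = p + 1/5·F = (7.2400,3.3300)

Fx=-8.8000 Fy=6.6500 x'=7.2400 y'=3.3300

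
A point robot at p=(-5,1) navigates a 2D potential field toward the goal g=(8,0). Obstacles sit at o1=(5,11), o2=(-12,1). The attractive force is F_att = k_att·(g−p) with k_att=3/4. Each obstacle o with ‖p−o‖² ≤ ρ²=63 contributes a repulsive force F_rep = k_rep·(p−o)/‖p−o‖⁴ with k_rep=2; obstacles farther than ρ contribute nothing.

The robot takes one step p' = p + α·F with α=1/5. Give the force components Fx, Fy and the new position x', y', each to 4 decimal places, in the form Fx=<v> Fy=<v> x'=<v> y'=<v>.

F_att = 3/4·(g−p) = 3/4·(13,-1) = (9.7500,-0.7500)
o1: d²=200 > ρ²=63 → inactive
o2: d²=49 ≤ ρ²=63; F_rep = 2·(7,0)/49² = (0.0058,0.0000)
F = F_att + ΣF_rep = (9.7558,-0.7500)
p' = p + 1/5·F = (-3.0488,0.8500)

Fx=9.7558 Fy=-0.7500 x'=-3.0488 y'=0.8500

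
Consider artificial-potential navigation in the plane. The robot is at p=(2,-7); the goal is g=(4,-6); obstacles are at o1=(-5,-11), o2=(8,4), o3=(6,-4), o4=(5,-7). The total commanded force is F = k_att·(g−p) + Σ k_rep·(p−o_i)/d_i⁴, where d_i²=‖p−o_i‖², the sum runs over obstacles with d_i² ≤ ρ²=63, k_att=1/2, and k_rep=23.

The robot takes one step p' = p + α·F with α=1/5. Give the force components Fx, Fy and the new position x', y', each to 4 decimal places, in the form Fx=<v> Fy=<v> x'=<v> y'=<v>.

Fx=0.0009 Fy=0.3896 x'=2.0002 y'=-6.9221

F_att = 1/2·(g−p) = 1/2·(2,1) = (1.0000,0.5000)
o1: d²=65 > ρ²=63 → inactive
o2: d²=157 > ρ²=63 → inactive
o3: d²=25 ≤ ρ²=63; F_rep = 23·(-4,-3)/25² = (-0.1472,-0.1104)
o4: d²=9 ≤ ρ²=63; F_rep = 23·(-3,0)/9² = (-0.8519,0.0000)
F = F_att + ΣF_rep = (0.0009,0.3896)
p' = p + 1/5·F = (2.0002,-6.9221)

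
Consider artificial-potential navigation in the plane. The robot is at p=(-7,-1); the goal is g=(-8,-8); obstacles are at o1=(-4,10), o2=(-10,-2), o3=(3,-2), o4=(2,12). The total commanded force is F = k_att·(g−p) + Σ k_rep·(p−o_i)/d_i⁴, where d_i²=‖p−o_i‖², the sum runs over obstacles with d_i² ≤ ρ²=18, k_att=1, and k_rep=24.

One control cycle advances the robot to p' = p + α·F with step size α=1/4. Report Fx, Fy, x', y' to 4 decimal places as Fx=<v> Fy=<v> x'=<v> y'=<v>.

F_att = 1·(g−p) = 1·(-1,-7) = (-1.0000,-7.0000)
o1: d²=130 > ρ²=18 → inactive
o2: d²=10 ≤ ρ²=18; F_rep = 24·(3,1)/10² = (0.7200,0.2400)
o3: d²=101 > ρ²=18 → inactive
o4: d²=250 > ρ²=18 → inactive
F = F_att + ΣF_rep = (-0.2800,-6.7600)
p' = p + 1/4·F = (-7.0700,-2.6900)

Fx=-0.2800 Fy=-6.7600 x'=-7.0700 y'=-2.6900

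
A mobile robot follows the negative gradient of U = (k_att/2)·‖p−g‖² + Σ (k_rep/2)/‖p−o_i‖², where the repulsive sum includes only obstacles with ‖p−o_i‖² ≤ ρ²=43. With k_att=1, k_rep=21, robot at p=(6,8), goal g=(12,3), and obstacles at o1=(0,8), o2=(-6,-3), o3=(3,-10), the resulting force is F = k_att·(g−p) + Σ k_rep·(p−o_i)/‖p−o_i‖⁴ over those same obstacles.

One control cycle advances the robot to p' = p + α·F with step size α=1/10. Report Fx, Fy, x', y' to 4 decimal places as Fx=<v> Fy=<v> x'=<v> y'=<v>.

F_att = 1·(g−p) = 1·(6,-5) = (6.0000,-5.0000)
o1: d²=36 ≤ ρ²=43; F_rep = 21·(6,0)/36² = (0.0972,0.0000)
o2: d²=265 > ρ²=43 → inactive
o3: d²=333 > ρ²=43 → inactive
F = F_att + ΣF_rep = (6.0972,-5.0000)
p' = p + 1/10·F = (6.6097,7.5000)

Fx=6.0972 Fy=-5.0000 x'=6.6097 y'=7.5000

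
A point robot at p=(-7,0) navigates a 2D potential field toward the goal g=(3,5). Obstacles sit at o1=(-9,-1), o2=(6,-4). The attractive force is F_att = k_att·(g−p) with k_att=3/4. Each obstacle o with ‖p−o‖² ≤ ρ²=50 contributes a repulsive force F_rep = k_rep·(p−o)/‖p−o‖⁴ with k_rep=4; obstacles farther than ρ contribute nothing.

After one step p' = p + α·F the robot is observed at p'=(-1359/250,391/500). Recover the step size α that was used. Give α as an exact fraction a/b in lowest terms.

α = 1/5

F_att = 3/4·(g−p) = 3/4·(10,5) = (7.5000,3.7500)
o1: d²=5 ≤ ρ²=50; F_rep = 4·(2,1)/5² = (0.3200,0.1600)
o2: d²=185 > ρ²=50 → inactive
F = F_att + ΣF_rep = (7.8200,3.9100)
Δp = p'−p = (1.5640,0.7820); α = Δx/Fx = (391/250) / (391/50) = 1/5
check: Δy/Fy = (391/500) / (391/100) = 1/5 ✓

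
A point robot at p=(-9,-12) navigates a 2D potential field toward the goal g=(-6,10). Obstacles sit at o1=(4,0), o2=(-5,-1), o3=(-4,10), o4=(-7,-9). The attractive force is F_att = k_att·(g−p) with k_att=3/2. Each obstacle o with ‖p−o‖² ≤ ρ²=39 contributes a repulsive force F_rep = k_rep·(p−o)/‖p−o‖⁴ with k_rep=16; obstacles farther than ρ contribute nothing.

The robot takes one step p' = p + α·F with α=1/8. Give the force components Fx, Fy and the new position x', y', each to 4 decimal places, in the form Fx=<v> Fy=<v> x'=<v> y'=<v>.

Fx=4.3107 Fy=32.7160 x'=-8.4612 y'=-7.9105

F_att = 3/2·(g−p) = 3/2·(3,22) = (4.5000,33.0000)
o1: d²=313 > ρ²=39 → inactive
o2: d²=137 > ρ²=39 → inactive
o3: d²=509 > ρ²=39 → inactive
o4: d²=13 ≤ ρ²=39; F_rep = 16·(-2,-3)/13² = (-0.1893,-0.2840)
F = F_att + ΣF_rep = (4.3107,32.7160)
p' = p + 1/8·F = (-8.4612,-7.9105)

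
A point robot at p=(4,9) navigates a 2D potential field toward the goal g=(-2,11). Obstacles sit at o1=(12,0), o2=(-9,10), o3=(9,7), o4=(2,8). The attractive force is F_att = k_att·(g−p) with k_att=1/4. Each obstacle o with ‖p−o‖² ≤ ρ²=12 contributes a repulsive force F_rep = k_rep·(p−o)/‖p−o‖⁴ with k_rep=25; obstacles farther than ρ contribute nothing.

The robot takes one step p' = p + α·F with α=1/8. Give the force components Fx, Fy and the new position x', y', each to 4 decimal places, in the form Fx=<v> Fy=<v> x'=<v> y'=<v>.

Fx=0.5000 Fy=1.5000 x'=4.0625 y'=9.1875

F_att = 1/4·(g−p) = 1/4·(-6,2) = (-1.5000,0.5000)
o1: d²=145 > ρ²=12 → inactive
o2: d²=170 > ρ²=12 → inactive
o3: d²=29 > ρ²=12 → inactive
o4: d²=5 ≤ ρ²=12; F_rep = 25·(2,1)/5² = (2.0000,1.0000)
F = F_att + ΣF_rep = (0.5000,1.5000)
p' = p + 1/8·F = (4.0625,9.1875)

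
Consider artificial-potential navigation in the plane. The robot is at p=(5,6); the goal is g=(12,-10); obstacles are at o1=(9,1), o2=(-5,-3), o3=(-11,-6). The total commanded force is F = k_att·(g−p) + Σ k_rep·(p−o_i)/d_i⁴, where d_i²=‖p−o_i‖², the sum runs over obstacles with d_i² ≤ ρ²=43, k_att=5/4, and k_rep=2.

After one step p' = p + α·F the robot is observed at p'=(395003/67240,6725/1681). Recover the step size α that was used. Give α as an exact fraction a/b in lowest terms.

F_att = 5/4·(g−p) = 5/4·(7,-16) = (8.7500,-20.0000)
o1: d²=41 ≤ ρ²=43; F_rep = 2·(-4,5)/41² = (-0.0048,0.0059)
o2: d²=181 > ρ²=43 → inactive
o3: d²=400 > ρ²=43 → inactive
F = F_att + ΣF_rep = (8.7452,-19.9941)
Δp = p'−p = (0.8745,-1.9994); α = Δx/Fx = (58803/67240) / (58803/6724) = 1/10
check: Δy/Fy = (-3361/1681) / (-33610/1681) = 1/10 ✓

α = 1/10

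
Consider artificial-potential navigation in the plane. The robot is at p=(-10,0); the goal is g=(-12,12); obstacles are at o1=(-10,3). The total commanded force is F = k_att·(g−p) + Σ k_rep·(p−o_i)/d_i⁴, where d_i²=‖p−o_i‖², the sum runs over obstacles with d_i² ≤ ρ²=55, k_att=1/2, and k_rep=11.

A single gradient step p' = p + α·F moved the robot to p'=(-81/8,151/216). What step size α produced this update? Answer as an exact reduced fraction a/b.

α = 1/8

F_att = 1/2·(g−p) = 1/2·(-2,12) = (-1.0000,6.0000)
o1: d²=9 ≤ ρ²=55; F_rep = 11·(0,-3)/9² = (0.0000,-0.4074)
F = F_att + ΣF_rep = (-1.0000,5.5926)
Δp = p'−p = (-0.1250,0.6991); α = Δx/Fx = (-1/8) / (-1) = 1/8
check: Δy/Fy = (151/216) / (151/27) = 1/8 ✓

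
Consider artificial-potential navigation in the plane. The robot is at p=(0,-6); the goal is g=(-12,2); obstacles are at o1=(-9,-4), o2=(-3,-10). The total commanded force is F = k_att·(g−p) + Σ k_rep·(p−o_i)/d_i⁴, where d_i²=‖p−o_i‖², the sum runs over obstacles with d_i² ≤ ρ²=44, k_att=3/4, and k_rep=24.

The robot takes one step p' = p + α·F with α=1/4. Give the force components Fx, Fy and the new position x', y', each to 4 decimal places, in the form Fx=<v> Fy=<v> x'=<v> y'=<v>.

F_att = 3/4·(g−p) = 3/4·(-12,8) = (-9.0000,6.0000)
o1: d²=85 > ρ²=44 → inactive
o2: d²=25 ≤ ρ²=44; F_rep = 24·(3,4)/25² = (0.1152,0.1536)
F = F_att + ΣF_rep = (-8.8848,6.1536)
p' = p + 1/4·F = (-2.2212,-4.4616)

Fx=-8.8848 Fy=6.1536 x'=-2.2212 y'=-4.4616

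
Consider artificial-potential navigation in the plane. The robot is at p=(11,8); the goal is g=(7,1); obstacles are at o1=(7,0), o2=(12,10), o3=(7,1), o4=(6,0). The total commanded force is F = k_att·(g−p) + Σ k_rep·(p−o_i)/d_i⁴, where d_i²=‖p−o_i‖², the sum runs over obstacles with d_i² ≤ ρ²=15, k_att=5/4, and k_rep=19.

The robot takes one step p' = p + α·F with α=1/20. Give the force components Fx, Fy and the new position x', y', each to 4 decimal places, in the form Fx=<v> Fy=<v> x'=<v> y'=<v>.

F_att = 5/4·(g−p) = 5/4·(-4,-7) = (-5.0000,-8.7500)
o1: d²=80 > ρ²=15 → inactive
o2: d²=5 ≤ ρ²=15; F_rep = 19·(-1,-2)/5² = (-0.7600,-1.5200)
o3: d²=65 > ρ²=15 → inactive
o4: d²=89 > ρ²=15 → inactive
F = F_att + ΣF_rep = (-5.7600,-10.2700)
p' = p + 1/20·F = (10.7120,7.4865)

Fx=-5.7600 Fy=-10.2700 x'=10.7120 y'=7.4865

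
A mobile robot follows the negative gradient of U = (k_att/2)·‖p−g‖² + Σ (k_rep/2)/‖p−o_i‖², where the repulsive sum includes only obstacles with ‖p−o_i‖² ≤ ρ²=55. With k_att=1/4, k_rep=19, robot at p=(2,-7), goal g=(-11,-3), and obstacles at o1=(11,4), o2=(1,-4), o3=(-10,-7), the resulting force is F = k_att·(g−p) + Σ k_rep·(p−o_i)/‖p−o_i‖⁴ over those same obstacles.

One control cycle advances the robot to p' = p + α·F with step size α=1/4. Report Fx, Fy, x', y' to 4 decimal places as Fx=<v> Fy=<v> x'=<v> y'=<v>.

Fx=-3.0600 Fy=0.4300 x'=1.2350 y'=-6.8925

F_att = 1/4·(g−p) = 1/4·(-13,4) = (-3.2500,1.0000)
o1: d²=202 > ρ²=55 → inactive
o2: d²=10 ≤ ρ²=55; F_rep = 19·(1,-3)/10² = (0.1900,-0.5700)
o3: d²=144 > ρ²=55 → inactive
F = F_att + ΣF_rep = (-3.0600,0.4300)
p' = p + 1/4·F = (1.2350,-6.8925)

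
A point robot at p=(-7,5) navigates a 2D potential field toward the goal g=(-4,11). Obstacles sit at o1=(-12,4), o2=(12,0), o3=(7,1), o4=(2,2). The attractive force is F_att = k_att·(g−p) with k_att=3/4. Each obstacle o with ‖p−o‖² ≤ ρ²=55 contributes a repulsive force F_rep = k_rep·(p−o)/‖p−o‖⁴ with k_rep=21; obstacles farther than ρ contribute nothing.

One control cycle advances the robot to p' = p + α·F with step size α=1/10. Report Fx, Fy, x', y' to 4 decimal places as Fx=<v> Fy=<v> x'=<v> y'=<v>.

Fx=2.4053 Fy=4.5311 x'=-6.7595 y'=5.4531

F_att = 3/4·(g−p) = 3/4·(3,6) = (2.2500,4.5000)
o1: d²=26 ≤ ρ²=55; F_rep = 21·(5,1)/26² = (0.1553,0.0311)
o2: d²=386 > ρ²=55 → inactive
o3: d²=212 > ρ²=55 → inactive
o4: d²=90 > ρ²=55 → inactive
F = F_att + ΣF_rep = (2.4053,4.5311)
p' = p + 1/10·F = (-6.7595,5.4531)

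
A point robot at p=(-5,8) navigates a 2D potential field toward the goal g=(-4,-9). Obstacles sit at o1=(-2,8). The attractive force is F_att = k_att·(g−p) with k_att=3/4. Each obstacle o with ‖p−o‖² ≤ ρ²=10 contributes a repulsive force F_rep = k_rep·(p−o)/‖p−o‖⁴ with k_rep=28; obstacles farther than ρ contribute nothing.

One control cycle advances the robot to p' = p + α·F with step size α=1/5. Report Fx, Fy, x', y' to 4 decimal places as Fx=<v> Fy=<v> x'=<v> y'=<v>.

Fx=-0.2870 Fy=-12.7500 x'=-5.0574 y'=5.4500

F_att = 3/4·(g−p) = 3/4·(1,-17) = (0.7500,-12.7500)
o1: d²=9 ≤ ρ²=10; F_rep = 28·(-3,0)/9² = (-1.0370,0.0000)
F = F_att + ΣF_rep = (-0.2870,-12.7500)
p' = p + 1/5·F = (-5.0574,5.4500)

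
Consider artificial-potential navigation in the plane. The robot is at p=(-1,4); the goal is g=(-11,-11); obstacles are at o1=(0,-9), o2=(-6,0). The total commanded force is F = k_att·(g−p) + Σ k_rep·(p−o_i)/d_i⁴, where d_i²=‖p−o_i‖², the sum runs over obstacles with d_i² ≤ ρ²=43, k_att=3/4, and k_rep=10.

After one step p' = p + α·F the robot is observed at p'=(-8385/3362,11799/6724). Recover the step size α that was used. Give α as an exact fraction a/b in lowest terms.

F_att = 3/4·(g−p) = 3/4·(-10,-15) = (-7.5000,-11.2500)
o1: d²=170 > ρ²=43 → inactive
o2: d²=41 ≤ ρ²=43; F_rep = 10·(5,4)/41² = (0.0297,0.0238)
F = F_att + ΣF_rep = (-7.4703,-11.2262)
Δp = p'−p = (-1.4941,-2.2452); α = Δx/Fx = (-5023/3362) / (-25115/3362) = 1/5
check: Δy/Fy = (-15097/6724) / (-75485/6724) = 1/5 ✓

α = 1/5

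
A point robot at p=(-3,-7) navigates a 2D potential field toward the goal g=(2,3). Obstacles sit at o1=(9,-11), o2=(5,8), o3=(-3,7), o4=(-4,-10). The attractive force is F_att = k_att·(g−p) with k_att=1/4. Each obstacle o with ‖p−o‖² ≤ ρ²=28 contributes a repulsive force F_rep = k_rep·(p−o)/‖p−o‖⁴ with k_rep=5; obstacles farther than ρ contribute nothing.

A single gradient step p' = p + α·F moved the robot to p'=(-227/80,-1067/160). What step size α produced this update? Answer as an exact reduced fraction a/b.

α = 1/8

F_att = 1/4·(g−p) = 1/4·(5,10) = (1.2500,2.5000)
o1: d²=160 > ρ²=28 → inactive
o2: d²=289 > ρ²=28 → inactive
o3: d²=196 > ρ²=28 → inactive
o4: d²=10 ≤ ρ²=28; F_rep = 5·(1,3)/10² = (0.0500,0.1500)
F = F_att + ΣF_rep = (1.3000,2.6500)
Δp = p'−p = (0.1625,0.3312); α = Δx/Fx = (13/80) / (13/10) = 1/8
check: Δy/Fy = (53/160) / (53/20) = 1/8 ✓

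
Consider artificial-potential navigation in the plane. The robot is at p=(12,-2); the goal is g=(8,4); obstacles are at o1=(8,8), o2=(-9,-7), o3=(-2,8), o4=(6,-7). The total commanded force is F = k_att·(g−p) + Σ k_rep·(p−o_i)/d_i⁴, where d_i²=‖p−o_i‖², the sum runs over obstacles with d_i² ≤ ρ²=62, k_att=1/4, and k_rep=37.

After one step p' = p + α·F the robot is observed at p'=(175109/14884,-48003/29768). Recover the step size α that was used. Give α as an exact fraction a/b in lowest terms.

α = 1/4

F_att = 1/4·(g−p) = 1/4·(-4,6) = (-1.0000,1.5000)
o1: d²=116 > ρ²=62 → inactive
o2: d²=466 > ρ²=62 → inactive
o3: d²=296 > ρ²=62 → inactive
o4: d²=61 ≤ ρ²=62; F_rep = 37·(6,5)/61² = (0.0597,0.0497)
F = F_att + ΣF_rep = (-0.9403,1.5497)
Δp = p'−p = (-0.2351,0.3874); α = Δx/Fx = (-3499/14884) / (-3499/3721) = 1/4
check: Δy/Fy = (11533/29768) / (11533/7442) = 1/4 ✓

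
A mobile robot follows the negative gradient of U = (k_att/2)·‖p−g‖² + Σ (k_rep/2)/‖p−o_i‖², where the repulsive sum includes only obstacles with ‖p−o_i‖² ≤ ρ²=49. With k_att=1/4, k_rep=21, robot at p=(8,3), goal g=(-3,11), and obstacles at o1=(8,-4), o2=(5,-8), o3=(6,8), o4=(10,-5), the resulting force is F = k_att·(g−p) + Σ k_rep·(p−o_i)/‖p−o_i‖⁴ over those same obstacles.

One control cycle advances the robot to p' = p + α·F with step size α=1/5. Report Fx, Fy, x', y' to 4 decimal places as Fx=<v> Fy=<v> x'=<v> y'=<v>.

F_att = 1/4·(g−p) = 1/4·(-11,8) = (-2.7500,2.0000)
o1: d²=49 ≤ ρ²=49; F_rep = 21·(0,7)/49² = (0.0000,0.0612)
o2: d²=130 > ρ²=49 → inactive
o3: d²=29 ≤ ρ²=49; F_rep = 21·(2,-5)/29² = (0.0499,-0.1249)
o4: d²=68 > ρ²=49 → inactive
F = F_att + ΣF_rep = (-2.7001,1.9364)
p' = p + 1/5·F = (7.4600,3.3873)

Fx=-2.7001 Fy=1.9364 x'=7.4600 y'=3.3873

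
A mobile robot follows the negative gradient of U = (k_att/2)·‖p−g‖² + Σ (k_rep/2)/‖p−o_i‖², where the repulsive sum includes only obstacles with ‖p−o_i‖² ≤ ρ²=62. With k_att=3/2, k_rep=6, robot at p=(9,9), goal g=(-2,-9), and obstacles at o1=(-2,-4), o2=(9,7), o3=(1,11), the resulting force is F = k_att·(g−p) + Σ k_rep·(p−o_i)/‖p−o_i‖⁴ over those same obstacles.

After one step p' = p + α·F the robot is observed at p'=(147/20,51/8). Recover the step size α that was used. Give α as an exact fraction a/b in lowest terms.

F_att = 3/2·(g−p) = 3/2·(-11,-18) = (-16.5000,-27.0000)
o1: d²=290 > ρ²=62 → inactive
o2: d²=4 ≤ ρ²=62; F_rep = 6·(0,2)/4² = (0.0000,0.7500)
o3: d²=68 > ρ²=62 → inactive
F = F_att + ΣF_rep = (-16.5000,-26.2500)
Δp = p'−p = (-1.6500,-2.6250); α = Δx/Fx = (-33/20) / (-33/2) = 1/10
check: Δy/Fy = (-21/8) / (-105/4) = 1/10 ✓

α = 1/10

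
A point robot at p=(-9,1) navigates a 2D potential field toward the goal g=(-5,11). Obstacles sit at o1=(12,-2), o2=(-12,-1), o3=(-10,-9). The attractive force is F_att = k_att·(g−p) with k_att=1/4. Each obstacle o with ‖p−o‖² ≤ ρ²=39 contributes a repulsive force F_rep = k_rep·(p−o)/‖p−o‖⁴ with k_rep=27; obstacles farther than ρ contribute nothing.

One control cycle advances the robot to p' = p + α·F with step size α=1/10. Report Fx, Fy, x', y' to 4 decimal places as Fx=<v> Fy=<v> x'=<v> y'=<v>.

F_att = 1/4·(g−p) = 1/4·(4,10) = (1.0000,2.5000)
o1: d²=450 > ρ²=39 → inactive
o2: d²=13 ≤ ρ²=39; F_rep = 27·(3,2)/13² = (0.4793,0.3195)
o3: d²=101 > ρ²=39 → inactive
F = F_att + ΣF_rep = (1.4793,2.8195)
p' = p + 1/10·F = (-8.8521,1.2820)

Fx=1.4793 Fy=2.8195 x'=-8.8521 y'=1.2820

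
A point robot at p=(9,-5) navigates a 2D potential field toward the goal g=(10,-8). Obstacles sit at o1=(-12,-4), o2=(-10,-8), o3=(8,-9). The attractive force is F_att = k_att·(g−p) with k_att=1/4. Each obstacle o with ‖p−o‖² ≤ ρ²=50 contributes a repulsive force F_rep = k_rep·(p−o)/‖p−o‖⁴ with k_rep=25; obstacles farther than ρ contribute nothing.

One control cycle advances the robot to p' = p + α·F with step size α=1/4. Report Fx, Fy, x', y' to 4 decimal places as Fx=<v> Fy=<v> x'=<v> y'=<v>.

F_att = 1/4·(g−p) = 1/4·(1,-3) = (0.2500,-0.7500)
o1: d²=442 > ρ²=50 → inactive
o2: d²=370 > ρ²=50 → inactive
o3: d²=17 ≤ ρ²=50; F_rep = 25·(1,4)/17² = (0.0865,0.3460)
F = F_att + ΣF_rep = (0.3365,-0.4040)
p' = p + 1/4·F = (9.0841,-5.1010)

Fx=0.3365 Fy=-0.4040 x'=9.0841 y'=-5.1010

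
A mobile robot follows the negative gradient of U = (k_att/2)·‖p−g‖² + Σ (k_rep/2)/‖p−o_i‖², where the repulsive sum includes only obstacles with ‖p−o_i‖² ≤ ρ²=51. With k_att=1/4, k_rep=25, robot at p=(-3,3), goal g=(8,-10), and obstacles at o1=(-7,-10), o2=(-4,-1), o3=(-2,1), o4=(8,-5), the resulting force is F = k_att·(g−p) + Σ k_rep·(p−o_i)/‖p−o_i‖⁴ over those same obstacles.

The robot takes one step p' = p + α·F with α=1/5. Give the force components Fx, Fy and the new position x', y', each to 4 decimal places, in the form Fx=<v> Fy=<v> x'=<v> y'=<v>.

F_att = 1/4·(g−p) = 1/4·(11,-13) = (2.7500,-3.2500)
o1: d²=185 > ρ²=51 → inactive
o2: d²=17 ≤ ρ²=51; F_rep = 25·(1,4)/17² = (0.0865,0.3460)
o3: d²=5 ≤ ρ²=51; F_rep = 25·(-1,2)/5² = (-1.0000,2.0000)
o4: d²=185 > ρ²=51 → inactive
F = F_att + ΣF_rep = (1.8365,-0.9040)
p' = p + 1/5·F = (-2.6327,2.8192)

Fx=1.8365 Fy=-0.9040 x'=-2.6327 y'=2.8192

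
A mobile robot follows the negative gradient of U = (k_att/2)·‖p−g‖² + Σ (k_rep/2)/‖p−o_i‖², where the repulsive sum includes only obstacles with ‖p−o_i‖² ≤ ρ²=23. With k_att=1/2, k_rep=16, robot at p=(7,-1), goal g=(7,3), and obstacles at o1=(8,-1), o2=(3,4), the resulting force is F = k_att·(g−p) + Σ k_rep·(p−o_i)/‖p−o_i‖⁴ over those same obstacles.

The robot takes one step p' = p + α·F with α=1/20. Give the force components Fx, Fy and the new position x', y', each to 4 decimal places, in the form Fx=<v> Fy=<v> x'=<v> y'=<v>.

F_att = 1/2·(g−p) = 1/2·(0,4) = (0.0000,2.0000)
o1: d²=1 ≤ ρ²=23; F_rep = 16·(-1,0)/1² = (-16.0000,0.0000)
o2: d²=41 > ρ²=23 → inactive
F = F_att + ΣF_rep = (-16.0000,2.0000)
p' = p + 1/20·F = (6.2000,-0.9000)

Fx=-16.0000 Fy=2.0000 x'=6.2000 y'=-0.9000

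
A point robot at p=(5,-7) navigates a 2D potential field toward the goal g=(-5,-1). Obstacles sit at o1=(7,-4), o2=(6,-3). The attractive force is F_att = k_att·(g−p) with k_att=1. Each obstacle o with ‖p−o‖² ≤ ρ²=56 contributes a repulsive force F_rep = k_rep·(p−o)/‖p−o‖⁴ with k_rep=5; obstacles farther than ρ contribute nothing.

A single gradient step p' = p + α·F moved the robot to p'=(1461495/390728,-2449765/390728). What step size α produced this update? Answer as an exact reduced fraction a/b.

α = 1/8

F_att = 1·(g−p) = 1·(-10,6) = (-10.0000,6.0000)
o1: d²=13 ≤ ρ²=56; F_rep = 5·(-2,-3)/13² = (-0.0592,-0.0888)
o2: d²=17 ≤ ρ²=56; F_rep = 5·(-1,-4)/17² = (-0.0173,-0.0692)
F = F_att + ΣF_rep = (-10.0765,5.8420)
Δp = p'−p = (-1.2596,0.7303); α = Δx/Fx = (-492145/390728) / (-492145/48841) = 1/8
check: Δy/Fy = (285331/390728) / (285331/48841) = 1/8 ✓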